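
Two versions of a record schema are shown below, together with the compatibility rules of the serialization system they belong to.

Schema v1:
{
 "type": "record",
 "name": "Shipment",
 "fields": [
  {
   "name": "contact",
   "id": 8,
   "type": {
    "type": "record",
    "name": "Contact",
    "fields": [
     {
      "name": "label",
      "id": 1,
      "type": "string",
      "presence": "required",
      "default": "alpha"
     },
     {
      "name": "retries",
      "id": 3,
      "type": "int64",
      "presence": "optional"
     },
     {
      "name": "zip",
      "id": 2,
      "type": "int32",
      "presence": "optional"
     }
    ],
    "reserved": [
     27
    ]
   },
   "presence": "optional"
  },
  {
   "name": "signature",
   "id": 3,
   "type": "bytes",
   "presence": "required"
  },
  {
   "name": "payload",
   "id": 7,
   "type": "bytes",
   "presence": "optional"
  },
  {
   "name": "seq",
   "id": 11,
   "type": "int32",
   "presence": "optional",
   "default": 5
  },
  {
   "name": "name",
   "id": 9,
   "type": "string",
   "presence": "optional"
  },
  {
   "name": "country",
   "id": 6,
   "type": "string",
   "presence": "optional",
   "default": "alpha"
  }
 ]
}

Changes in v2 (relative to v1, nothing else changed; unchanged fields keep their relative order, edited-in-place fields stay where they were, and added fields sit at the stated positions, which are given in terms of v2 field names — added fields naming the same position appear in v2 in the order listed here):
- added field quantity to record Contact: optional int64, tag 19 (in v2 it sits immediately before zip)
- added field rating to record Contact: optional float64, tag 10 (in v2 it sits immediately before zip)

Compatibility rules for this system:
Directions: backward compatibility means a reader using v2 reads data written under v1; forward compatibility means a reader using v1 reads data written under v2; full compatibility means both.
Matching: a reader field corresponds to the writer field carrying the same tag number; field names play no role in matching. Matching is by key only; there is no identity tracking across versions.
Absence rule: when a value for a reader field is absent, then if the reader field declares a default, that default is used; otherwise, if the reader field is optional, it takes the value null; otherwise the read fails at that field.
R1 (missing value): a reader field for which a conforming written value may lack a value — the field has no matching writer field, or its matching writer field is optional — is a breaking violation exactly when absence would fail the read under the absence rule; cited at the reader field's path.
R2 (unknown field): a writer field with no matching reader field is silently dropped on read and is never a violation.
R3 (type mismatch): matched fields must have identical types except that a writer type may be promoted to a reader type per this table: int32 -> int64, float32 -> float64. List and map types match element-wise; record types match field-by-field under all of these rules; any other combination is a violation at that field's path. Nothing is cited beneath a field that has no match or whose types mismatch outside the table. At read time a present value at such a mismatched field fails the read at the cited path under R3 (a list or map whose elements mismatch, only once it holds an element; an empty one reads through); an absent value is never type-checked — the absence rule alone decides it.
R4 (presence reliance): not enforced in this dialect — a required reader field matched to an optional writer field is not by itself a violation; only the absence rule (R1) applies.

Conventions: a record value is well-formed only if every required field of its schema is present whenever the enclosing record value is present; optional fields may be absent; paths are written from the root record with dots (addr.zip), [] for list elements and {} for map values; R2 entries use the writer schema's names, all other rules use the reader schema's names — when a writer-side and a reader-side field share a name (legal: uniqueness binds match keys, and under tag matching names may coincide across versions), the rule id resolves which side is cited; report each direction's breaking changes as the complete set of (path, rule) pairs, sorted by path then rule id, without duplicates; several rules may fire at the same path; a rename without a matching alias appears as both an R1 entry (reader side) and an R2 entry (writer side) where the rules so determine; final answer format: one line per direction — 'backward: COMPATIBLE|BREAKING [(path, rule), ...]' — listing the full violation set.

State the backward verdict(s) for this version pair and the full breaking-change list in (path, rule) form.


each type pair in Shipment: writer, then reader
backward pass over Shipment, reader schema v2, writer schema v1:
  contact: Contact -> Contact, writer optional; from contact
  signature: bytes -> bytes, writer required; from signature
  payload: bytes -> bytes, writer optional; from payload
  seq: int32 -> int32, writer optional; from seq
  name: string -> string, writer optional; from name
  country: string -> string, writer optional; from country
  contact.label: string -> string, writer required; from contact.label
  contact.retries: int64 -> int64, writer optional; from contact.retries
  no writer field matches reader contact.quantity
  no writer field matches reader contact.rating
  contact.zip: int32 -> int32, writer optional; from contact.zip
  => backward: COMPATIBLE
remaining Shipment differences; none change what is asked:
  added field rating to record Contact: optional float64, tag 10 (in v2 it sits immediately before zip) -> no rule fires on it in Shipment's dialect; the asked verdict holds
  added field quantity to record Contact: optional int64, tag 19 (in v2 it sits immediately before zip) -> no rule fires on it in Shipment's dialect; the asked verdict holds

backward: COMPATIBLE []


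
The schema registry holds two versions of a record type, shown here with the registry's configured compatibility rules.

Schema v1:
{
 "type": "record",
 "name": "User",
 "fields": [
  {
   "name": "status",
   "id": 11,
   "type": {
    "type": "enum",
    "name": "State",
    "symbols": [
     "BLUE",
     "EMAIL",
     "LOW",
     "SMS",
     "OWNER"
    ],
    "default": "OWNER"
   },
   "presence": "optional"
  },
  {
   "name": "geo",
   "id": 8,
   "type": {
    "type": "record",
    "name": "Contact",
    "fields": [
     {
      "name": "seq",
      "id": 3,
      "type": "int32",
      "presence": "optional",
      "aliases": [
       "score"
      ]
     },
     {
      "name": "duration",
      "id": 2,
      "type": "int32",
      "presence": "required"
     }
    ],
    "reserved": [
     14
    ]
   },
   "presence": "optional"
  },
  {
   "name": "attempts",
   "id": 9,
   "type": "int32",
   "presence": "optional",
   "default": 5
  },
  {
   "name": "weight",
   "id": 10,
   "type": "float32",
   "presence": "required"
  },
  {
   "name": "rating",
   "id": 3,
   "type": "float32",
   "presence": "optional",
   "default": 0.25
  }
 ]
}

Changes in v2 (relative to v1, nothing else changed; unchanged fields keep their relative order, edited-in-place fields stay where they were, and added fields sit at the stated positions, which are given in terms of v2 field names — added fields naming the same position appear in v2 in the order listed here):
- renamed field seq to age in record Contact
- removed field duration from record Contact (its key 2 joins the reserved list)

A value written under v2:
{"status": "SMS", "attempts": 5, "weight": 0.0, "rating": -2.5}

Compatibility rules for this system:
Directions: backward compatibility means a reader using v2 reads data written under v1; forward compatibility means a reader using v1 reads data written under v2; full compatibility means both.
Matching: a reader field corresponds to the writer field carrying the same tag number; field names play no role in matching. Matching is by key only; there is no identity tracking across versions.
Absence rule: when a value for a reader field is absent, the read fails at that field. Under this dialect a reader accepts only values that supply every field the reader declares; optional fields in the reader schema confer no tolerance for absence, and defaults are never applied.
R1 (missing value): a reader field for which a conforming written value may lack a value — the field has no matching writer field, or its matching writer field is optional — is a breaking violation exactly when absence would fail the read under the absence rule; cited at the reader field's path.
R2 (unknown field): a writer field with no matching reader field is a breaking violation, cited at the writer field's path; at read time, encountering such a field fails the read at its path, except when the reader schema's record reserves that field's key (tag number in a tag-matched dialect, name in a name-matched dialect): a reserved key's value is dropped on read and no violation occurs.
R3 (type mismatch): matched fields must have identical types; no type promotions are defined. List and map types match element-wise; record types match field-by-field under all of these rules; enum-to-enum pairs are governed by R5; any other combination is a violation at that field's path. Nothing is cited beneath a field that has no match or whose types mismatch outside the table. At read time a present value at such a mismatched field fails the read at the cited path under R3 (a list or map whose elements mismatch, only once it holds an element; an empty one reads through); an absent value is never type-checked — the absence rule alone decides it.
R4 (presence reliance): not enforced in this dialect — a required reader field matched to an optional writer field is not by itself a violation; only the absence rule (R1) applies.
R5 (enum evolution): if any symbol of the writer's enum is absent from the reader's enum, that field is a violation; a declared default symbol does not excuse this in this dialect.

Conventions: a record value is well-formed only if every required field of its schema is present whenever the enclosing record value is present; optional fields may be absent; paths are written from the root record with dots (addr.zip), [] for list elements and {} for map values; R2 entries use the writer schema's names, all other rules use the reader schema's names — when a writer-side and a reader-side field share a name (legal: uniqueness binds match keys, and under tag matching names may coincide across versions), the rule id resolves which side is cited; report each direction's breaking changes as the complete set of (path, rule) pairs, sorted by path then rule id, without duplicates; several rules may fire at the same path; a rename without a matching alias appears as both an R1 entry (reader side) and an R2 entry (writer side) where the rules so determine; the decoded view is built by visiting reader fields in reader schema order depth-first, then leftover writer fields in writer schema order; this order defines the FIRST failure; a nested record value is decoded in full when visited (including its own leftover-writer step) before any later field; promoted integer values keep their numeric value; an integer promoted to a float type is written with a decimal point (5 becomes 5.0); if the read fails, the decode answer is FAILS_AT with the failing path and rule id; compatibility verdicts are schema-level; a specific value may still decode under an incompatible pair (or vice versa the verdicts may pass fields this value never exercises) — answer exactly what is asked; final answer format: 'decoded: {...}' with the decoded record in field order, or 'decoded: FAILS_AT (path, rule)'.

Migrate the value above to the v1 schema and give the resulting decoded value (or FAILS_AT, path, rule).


decoded: FAILS_AT (geo, R1)

in User below, arrows point writer -> reader
decode walk for User under reader schema v1:
  status := "SMS"
  read fails at geo under R1 (no fill)
  => FAILS_AT (geo, R1)
remaining User differences; none change what is asked:
  renamed field seq to age in record Contact -> changes User's schema-level verdicts only — the decode of this value is the same
  removed field duration from record Contact (its key 2 joins the reserved list) -> changes User's schema-level verdicts only — the decode of this value is the same


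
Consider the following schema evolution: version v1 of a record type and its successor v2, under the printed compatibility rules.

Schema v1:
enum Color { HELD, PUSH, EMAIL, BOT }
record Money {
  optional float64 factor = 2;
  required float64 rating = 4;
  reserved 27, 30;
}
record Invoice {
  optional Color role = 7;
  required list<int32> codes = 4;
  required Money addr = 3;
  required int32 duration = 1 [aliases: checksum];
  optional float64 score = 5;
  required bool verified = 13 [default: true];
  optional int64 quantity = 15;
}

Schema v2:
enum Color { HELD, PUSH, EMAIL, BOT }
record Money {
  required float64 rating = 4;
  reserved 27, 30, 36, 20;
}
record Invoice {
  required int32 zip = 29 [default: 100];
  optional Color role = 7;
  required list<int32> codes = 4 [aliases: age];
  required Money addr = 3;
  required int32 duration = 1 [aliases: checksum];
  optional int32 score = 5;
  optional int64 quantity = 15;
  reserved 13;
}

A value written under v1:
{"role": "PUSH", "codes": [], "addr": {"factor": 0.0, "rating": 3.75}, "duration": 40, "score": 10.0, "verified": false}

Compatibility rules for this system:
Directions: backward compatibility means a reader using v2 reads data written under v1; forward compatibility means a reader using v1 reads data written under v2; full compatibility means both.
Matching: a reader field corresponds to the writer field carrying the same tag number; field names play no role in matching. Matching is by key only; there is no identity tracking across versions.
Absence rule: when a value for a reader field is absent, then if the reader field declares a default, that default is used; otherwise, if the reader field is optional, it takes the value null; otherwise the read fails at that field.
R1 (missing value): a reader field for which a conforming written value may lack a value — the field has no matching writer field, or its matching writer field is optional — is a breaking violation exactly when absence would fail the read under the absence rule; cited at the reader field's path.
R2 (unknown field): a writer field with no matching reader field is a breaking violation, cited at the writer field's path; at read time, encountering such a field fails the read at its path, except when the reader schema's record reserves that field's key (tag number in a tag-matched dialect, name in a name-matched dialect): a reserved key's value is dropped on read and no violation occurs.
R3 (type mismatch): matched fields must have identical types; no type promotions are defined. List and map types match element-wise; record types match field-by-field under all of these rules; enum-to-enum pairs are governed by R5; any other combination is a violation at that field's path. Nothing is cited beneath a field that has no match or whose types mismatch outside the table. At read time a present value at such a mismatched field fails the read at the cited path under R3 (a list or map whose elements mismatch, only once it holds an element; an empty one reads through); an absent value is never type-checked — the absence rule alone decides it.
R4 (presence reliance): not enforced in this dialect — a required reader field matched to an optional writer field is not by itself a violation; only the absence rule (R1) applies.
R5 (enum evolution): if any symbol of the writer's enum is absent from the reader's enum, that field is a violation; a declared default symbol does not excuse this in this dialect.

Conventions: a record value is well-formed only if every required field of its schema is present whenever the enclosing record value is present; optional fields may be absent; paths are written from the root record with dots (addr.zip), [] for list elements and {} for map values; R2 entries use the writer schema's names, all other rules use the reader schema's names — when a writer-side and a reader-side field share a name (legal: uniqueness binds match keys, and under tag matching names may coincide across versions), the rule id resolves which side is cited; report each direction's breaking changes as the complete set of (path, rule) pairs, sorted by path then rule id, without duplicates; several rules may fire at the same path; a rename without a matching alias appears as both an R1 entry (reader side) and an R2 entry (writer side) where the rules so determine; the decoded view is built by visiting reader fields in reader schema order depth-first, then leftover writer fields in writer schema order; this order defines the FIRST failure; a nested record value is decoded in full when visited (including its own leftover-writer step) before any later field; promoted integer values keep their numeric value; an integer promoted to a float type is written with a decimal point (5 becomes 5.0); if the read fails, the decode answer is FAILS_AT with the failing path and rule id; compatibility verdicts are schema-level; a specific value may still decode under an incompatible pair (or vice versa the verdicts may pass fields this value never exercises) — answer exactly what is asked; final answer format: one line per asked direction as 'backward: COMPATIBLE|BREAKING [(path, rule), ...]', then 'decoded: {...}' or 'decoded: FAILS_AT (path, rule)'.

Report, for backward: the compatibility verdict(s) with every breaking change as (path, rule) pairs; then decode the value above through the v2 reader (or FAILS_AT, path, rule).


arrows below run writer -> reader for Invoice
checking backward for Invoice: reader v2 against writer v1:
  zip has no writer counterpart
  Color -> Color, writer optional: role aligns to role
  list<int32> -> list<int32>, writer required: codes aligns to codes
  Money -> Money, writer required: addr aligns to addr
  int32 -> int32, writer required: duration aligns to duration
  float64 -> int32, writer optional: score aligns to score
  int64 -> int64, writer optional: quantity aligns to quantity
  writer verified: unknown to reader
  float64 -> float64, writer required: addr.rating aligns to addr.rating
  writer addr.factor: unknown to reader
  R2 fires at addr.factor
  R3 fires at score
  => 2 violation(s): backward is BREAKING for Invoice
decode (reader v2):
  zip := 100 (missing; default applied)
  role := "PUSH"
  codes := []
  addr.rating := 3.75
  read fails at addr.factor under R2 (unknown field)
  => FAILS_AT (addr.factor, R2)
remaining Invoice differences; none change what is asked:
  removed field verified from record Invoice (its key 13 joins the reserved list) -> inert for the asked Invoice verdict: nothing fires
  added field zip to record Invoice: required int32, tag 29, default 100 (in v2 it sits immediately before role) -> its effect on Invoice is confined to the forward direction, not asked

backward: BREAKING [(addr.factor, R2), (score, R3)]; decoded: FAILS_AT (addr.factor, R2)


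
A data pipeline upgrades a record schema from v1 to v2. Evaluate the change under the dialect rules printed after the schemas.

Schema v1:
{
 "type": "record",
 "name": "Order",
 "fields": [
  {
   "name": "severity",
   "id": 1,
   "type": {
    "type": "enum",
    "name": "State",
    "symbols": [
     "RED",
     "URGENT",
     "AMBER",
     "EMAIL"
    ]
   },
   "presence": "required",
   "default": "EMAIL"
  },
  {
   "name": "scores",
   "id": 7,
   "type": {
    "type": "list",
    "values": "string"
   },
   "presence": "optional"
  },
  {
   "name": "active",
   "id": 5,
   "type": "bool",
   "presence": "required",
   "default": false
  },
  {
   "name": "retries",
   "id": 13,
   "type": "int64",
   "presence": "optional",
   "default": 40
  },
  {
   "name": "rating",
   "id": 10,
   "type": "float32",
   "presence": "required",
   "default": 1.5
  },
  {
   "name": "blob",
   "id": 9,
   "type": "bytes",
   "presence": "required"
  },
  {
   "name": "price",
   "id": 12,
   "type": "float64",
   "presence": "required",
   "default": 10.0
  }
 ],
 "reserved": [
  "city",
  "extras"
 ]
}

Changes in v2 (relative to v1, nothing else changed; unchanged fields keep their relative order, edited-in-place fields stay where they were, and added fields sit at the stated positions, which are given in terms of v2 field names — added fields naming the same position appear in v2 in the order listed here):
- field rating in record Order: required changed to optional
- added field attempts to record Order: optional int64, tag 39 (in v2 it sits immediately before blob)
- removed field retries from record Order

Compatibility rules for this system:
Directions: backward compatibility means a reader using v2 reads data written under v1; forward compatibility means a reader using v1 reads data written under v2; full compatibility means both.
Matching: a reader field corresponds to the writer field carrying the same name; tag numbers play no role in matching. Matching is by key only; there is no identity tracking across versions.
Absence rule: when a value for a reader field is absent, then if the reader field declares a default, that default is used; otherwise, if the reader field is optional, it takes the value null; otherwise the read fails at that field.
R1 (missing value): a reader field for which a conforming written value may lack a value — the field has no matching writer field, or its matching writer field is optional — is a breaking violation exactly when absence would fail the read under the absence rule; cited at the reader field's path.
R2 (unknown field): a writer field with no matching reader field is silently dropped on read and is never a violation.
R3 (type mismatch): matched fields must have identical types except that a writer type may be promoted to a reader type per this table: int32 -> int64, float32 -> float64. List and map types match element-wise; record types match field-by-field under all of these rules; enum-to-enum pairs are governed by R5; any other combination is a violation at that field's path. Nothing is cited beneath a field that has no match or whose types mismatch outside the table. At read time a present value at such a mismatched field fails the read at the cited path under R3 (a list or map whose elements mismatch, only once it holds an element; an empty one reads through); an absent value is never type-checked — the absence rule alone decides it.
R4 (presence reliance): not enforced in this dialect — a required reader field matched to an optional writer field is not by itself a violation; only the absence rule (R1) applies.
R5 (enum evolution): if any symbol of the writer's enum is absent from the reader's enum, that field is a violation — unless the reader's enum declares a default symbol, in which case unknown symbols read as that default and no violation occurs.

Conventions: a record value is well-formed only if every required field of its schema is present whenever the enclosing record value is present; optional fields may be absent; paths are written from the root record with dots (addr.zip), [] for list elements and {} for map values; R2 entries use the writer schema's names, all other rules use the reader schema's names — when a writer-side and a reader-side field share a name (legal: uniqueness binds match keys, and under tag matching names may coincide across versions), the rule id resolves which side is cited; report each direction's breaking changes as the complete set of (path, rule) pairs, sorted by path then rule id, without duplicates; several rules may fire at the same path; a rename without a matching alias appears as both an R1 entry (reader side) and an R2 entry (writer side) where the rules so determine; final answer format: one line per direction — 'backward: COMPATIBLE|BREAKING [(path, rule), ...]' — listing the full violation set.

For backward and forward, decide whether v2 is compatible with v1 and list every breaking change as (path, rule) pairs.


backward: COMPATIBLE []; forward: COMPATIBLE []

each type pair in Order: writer, then reader
backward pass over Order, reader schema v2, writer schema v1:
  severity: State -> State, writer required; from severity
  scores: list<string> -> list<string>, writer optional; from scores
  active: bool -> bool, writer required; from active
  rating: float32 -> float32, writer required; from rating
  attempts: no writer-side match
  blob: bytes -> bytes, writer required; from blob
  price: float64 -> float64, writer required; from price
  retries (writer side), unknown to reader
  => no violations; backward on Order: COMPATIBLE
forward pass over Order, reader schema v1, writer schema v2:
  severity: State -> State, writer required; from severity
  scores: list<string> -> list<string>, writer optional; from scores
  active: bool -> bool, writer required; from active
  retries: no writer-side match
  rating: float32 -> float32, writer optional; from rating
  blob: bytes -> bytes, writer required; from blob
  price: float64 -> float64, writer required; from price
  attempts (writer side), unknown to reader
  => no violations; forward on Order: COMPATIBLE


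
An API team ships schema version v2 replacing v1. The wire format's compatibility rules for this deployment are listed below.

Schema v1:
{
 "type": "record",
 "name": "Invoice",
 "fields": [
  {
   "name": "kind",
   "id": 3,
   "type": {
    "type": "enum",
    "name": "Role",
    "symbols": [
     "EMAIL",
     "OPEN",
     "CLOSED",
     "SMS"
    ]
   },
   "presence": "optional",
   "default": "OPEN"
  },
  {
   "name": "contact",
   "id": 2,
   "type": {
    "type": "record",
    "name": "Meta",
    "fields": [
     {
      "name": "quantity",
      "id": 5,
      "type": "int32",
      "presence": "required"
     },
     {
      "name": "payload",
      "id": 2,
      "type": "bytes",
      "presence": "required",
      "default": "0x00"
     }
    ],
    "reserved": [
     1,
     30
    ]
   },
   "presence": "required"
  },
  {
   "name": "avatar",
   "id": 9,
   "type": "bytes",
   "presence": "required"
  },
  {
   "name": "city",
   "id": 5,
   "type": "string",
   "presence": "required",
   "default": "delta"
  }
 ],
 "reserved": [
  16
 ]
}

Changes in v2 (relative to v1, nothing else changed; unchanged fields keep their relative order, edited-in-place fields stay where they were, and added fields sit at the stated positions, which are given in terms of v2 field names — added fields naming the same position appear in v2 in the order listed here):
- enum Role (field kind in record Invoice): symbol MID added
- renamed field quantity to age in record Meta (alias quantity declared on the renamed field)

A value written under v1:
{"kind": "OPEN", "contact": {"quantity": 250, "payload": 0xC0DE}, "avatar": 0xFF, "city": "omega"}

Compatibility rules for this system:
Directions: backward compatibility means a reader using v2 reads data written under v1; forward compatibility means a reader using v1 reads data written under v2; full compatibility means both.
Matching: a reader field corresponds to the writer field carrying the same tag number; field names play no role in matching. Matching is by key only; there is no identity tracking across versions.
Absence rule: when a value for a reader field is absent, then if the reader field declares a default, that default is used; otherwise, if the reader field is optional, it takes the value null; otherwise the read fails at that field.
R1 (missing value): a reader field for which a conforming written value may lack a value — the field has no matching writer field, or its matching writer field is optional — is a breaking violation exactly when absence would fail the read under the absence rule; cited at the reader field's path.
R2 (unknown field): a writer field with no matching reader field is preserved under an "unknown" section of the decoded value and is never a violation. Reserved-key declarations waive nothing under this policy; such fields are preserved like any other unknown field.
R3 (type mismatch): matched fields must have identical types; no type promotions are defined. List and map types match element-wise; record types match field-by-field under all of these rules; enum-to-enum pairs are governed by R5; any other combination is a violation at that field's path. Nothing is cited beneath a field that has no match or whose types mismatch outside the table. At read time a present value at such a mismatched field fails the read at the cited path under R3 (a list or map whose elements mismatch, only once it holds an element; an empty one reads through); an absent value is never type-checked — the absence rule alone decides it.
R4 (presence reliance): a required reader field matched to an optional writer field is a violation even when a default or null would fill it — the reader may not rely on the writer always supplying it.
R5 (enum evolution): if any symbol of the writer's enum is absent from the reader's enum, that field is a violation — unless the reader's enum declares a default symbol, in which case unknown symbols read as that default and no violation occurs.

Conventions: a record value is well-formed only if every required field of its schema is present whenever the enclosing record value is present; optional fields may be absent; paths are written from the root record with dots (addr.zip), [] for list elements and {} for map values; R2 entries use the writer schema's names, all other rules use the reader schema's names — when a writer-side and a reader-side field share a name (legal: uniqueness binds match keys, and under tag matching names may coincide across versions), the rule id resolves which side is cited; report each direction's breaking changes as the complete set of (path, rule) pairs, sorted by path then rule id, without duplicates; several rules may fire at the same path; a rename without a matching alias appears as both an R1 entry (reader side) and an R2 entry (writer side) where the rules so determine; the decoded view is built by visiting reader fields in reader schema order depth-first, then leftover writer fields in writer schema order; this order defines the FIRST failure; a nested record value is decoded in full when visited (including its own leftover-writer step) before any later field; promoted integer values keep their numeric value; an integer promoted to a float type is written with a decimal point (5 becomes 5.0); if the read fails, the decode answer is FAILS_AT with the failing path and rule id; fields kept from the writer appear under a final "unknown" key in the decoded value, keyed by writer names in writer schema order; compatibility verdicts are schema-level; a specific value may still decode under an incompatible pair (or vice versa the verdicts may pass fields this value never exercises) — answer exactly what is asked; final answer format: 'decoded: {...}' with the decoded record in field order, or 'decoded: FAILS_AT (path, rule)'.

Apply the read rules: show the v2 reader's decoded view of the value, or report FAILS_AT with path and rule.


arrows below run writer -> reader for Invoice
decode walk for Invoice under reader schema v2:
  kind := "OPEN"
  contact.age := 250 (from writer quantity)
  contact.payload := 0xC0DE
  avatar := 0xFF
  city := "omega"
  => decoded: {"kind": "OPEN", "contact": {"age": 250, "payload": 0xC0DE}, "avatar": 0xFF, "city": "omega"}
the rest of the Invoice diff is inert for this question:
  enum Role (field kind in record Invoice): symbol MID added -> a verdict-level change on Invoice — the shown value reads the same

decoded: {"kind": "OPEN", "contact": {"age": 250, "payload": 0xC0DE}, "avatar": 0xFF, "city": "omega"}


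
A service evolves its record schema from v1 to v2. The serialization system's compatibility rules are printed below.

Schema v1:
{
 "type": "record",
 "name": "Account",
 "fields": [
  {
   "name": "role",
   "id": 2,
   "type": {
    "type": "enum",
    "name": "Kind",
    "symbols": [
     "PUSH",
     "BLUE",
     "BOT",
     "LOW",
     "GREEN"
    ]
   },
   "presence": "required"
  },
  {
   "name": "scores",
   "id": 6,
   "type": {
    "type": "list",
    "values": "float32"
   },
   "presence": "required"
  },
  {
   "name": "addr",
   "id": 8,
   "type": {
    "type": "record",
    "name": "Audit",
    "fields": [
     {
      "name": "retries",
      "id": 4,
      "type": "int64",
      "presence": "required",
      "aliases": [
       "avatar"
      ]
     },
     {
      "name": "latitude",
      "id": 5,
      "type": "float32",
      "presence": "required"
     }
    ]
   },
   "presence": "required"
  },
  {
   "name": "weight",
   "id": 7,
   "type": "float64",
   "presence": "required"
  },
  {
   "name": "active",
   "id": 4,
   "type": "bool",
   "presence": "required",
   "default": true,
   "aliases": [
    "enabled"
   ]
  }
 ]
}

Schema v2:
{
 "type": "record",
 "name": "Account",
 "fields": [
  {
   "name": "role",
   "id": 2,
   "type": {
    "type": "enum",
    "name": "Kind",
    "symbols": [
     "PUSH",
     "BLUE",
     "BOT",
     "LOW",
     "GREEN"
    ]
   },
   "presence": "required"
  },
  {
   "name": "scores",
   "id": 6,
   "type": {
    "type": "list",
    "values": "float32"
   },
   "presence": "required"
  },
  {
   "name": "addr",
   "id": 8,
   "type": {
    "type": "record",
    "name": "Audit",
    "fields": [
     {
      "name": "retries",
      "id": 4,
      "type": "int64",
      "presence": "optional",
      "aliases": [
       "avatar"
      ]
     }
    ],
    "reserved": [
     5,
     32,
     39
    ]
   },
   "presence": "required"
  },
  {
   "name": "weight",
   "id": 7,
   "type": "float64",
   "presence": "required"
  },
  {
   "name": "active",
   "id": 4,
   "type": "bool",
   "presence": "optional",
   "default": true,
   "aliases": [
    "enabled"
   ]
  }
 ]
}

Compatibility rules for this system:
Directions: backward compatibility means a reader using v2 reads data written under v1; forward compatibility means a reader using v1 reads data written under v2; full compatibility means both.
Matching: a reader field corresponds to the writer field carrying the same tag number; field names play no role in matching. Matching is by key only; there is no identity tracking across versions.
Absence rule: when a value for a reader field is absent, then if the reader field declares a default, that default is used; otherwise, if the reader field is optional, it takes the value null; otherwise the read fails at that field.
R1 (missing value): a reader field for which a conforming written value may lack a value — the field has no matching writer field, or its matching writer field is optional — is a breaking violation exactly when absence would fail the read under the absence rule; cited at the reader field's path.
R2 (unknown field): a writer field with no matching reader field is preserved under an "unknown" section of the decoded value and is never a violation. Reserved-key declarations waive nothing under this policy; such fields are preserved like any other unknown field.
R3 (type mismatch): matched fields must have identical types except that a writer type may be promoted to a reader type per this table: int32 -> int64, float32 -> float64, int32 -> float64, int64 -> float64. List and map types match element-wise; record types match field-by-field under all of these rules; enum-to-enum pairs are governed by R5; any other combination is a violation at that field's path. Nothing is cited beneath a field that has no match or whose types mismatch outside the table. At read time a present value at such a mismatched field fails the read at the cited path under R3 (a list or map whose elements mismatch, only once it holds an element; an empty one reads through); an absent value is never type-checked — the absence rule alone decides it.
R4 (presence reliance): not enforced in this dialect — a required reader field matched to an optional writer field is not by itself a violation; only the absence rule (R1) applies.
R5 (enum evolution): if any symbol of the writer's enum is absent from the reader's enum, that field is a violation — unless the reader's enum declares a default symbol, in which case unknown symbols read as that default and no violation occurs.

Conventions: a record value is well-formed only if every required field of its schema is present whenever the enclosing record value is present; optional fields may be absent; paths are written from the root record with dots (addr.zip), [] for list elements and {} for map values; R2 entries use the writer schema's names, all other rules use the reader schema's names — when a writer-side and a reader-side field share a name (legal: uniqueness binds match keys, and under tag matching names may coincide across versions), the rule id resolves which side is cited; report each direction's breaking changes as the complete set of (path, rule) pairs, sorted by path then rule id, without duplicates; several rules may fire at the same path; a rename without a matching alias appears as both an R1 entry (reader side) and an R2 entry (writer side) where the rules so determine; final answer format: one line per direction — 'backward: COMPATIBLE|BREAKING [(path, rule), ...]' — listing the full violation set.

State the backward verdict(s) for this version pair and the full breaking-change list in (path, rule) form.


backward: COMPATIBLE []

arrows below run writer -> reader for Account
backward analysis of Account with v2 as reader and v1 as writer:
  role <- role (Kind -> Kind, writer required)
  scores <- scores (list<float32> -> list<float32>, writer required)
  addr <- addr (Audit -> Audit, writer required)
  weight <- weight (float64 -> float64, writer required)
  active <- active (bool -> bool, writer required)
  addr.retries <- addr.retries (int64 -> int64, writer required)
  writer field addr.latitude has no reader counterpart
  => no violations; backward on Account: COMPATIBLE
diffs on Account not affecting the asked answer:
  removed field latitude from record Audit (its key 5 joins the reserved list) -> its effect on Account is confined to the forward direction, not asked
  field retries in record Audit: required changed to optional -> its effect on Account is confined to the forward direction, not asked
  field active in record Account: required changed to optional -> inert for the asked Account verdict: nothing fires


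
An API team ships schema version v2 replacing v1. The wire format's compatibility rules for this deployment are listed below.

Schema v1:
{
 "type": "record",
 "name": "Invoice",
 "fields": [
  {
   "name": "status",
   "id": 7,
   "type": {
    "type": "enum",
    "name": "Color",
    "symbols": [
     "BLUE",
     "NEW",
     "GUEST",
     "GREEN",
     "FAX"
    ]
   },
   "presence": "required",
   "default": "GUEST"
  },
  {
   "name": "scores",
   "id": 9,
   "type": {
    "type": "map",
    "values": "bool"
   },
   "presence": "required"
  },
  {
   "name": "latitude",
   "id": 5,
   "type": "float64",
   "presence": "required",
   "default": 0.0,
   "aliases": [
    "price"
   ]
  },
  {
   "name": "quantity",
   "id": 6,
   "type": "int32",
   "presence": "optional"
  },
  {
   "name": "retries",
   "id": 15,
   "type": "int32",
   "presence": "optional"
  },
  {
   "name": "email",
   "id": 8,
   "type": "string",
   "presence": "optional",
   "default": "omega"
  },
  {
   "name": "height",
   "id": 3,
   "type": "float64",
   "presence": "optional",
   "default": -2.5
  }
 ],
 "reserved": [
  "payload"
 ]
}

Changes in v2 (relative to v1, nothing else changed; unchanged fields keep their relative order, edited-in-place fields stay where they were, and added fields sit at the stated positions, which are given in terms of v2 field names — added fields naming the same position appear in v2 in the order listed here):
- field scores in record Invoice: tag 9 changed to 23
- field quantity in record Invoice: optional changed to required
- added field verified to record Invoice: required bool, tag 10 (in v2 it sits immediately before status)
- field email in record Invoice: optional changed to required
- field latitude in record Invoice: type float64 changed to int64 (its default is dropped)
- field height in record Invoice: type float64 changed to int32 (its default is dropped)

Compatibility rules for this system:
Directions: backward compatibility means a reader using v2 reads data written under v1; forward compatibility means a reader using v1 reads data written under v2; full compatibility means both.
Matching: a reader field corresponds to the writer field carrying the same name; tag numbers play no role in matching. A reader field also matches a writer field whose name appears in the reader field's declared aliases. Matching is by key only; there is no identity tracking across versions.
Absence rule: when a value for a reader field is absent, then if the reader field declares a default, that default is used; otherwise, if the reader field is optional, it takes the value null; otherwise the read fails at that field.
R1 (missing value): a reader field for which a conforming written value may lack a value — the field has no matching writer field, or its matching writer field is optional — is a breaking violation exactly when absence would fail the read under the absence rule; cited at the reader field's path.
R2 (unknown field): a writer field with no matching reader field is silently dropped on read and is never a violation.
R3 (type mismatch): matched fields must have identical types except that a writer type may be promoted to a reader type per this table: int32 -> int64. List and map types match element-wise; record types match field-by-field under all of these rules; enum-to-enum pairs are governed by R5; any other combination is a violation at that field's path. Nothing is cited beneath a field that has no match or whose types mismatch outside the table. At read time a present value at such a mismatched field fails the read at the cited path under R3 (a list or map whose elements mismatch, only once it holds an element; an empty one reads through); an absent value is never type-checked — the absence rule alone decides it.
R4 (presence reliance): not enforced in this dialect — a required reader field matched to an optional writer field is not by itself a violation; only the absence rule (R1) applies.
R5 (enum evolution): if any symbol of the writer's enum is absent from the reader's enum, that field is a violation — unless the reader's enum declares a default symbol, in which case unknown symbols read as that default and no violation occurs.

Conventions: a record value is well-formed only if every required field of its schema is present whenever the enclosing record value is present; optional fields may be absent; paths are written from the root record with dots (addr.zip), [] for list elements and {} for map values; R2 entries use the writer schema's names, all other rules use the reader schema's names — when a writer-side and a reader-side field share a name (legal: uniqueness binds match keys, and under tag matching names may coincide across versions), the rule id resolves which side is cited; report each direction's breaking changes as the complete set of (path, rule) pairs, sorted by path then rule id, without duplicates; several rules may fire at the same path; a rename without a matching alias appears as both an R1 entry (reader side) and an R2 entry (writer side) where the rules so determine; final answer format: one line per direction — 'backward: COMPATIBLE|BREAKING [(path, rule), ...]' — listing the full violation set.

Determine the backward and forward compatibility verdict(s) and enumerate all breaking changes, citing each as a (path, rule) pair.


arrows below run writer -> reader for Invoice
backward for Invoice (reader v2, writer v1):
  verified has no writer counterpart
  status <- status (Color -> Color, writer required)
  scores <- scores (map<string, bool> -> map<string, bool>, writer required)
  latitude <- latitude (float64 -> int64, writer required)
  quantity <- quantity (int32 -> int32, writer optional)
  retries <- retries (int32 -> int32, writer optional)
  email <- email (string -> string, writer optional)
  height <- height (float64 -> int32, writer optional)
  breaking: (height, R3)
  breaking: (latitude, R3)
  breaking: (quantity, R1)
  breaking: (verified, R1)
  backward on Invoice therefore BREAKING (4)
forward for Invoice (reader v1, writer v2):
  status <- status (Color -> Color, writer required)
  scores <- scores (map<string, bool> -> map<string, bool>, writer required)
  latitude <- latitude (int64 -> float64, writer required)
  quantity <- quantity (int32 -> int32, writer required)
  retries <- retries (int32 -> int32, writer optional)
  email <- email (string -> string, writer required)
  height <- height (int32 -> float64, writer optional)
  verified (writer side), unknown to reader
  breaking: (height, R3)
  breaking: (latitude, R3)
  forward on Invoice therefore BREAKING (2)

backward: BREAKING [(height, R3), (latitude, R3), (quantity, R1), (verified, R1)]; forward: BREAKING [(height, R3), (latitude, R3)]
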